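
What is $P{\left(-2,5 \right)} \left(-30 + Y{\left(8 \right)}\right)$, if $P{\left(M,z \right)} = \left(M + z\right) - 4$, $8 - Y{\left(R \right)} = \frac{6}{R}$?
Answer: $\frac{91}{4} \approx 22.75$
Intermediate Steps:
$Y{\left(R \right)} = 8 - \frac{6}{R}$
$P{\left(M,z \right)} = -4 + M + z$
$P{\left(-2,5 \right)} \left(-30 + Y{\left(8 \right)}\right) = \left(-4 - 2 + 5\right) \left(-30 + \left(8 - \frac{6}{8}\right)\right) = - (-30 + \left(8 - \frac{3}{4}\right)) = - (-30 + \frac{29}{4}) = \left(-1\right) \left(- \frac{91}{4}\right) = \frac{91}{4}$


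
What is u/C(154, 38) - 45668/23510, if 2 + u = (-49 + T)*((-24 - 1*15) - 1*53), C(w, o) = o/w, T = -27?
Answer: 6326459804/223345 ≈ 28326.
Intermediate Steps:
u = 6990 (u = -2 + (-49 - 27)*((-24 - 1*15) - 1*53) = -2 - 76*((-24 - 15) - 53) = -2 - 76*(-39 - 53) = -2 - 76*(-92) = -2 + 6992 = 6990)
u/C(154, 38) - 45668/23510 = 6990/((38/154)) - 45668/23510 = 6990/((38*(1/154))) - 45668*1/23510 = 6990/(19/77) - 22834/11755 = 6990*(77/19) - 22834/11755 = 538230/19 - 22834/11755 = 6326459804/223345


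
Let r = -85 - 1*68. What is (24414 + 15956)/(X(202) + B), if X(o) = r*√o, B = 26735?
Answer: 1079291950/710031607 + 6176610*√202/710031607 ≈ 1.6437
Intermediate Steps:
r = -153 (r = -85 - 68 = -153)
X(o) = -153*√o
(24414 + 15956)/(X(202) + B) = (24414 + 15956)/(-153*√202 + 26735) = 40370/(26735 - 153*√202)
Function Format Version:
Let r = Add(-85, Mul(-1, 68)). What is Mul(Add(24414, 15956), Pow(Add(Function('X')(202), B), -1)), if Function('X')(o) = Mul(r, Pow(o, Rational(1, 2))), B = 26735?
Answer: Add(Rational(1079291950, 710031607), Mul(Rational(6176610, 710031607), Pow(202, Rational(1, 2)))) ≈ 1.6437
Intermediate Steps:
r = -153 (r = Add(-85, -68) = -153)
Function('X')(o) = Mul(-153, Pow(o, Rational(1, 2)))
Mul(Add(24414, 15956), Pow(Add(Function('X')(202), B), -1)) = Mul(Add(24414, 15956), Pow(Add(Mul(-153, Pow(202, Rational(1, 2))), 26735), -1)) = Mul(40370, Pow(Add(26735, Mul(-153, Pow(202, Rational(1, 2)))), -1))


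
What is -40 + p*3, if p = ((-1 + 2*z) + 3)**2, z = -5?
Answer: 152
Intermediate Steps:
p = 64 (p = ((-1 + 2*(-5)) + 3)**2 = ((-1 - 10) + 3)**2 = (-11 + 3)**2 = (-8)**2 = 64)
-40 + p*3 = -40 + 64*3 = -40 + 192 = 152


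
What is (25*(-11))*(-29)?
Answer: 7975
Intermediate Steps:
(25*(-11))*(-29) = -275*(-29) = 7975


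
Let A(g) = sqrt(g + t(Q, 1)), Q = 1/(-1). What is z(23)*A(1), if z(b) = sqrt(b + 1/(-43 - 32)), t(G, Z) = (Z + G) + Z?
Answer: 2*sqrt(2586)/15 ≈ 6.7804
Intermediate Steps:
Q = -1
t(G, Z) = G + 2*Z (t(G, Z) = (G + Z) + Z = G + 2*Z)
z(b) = sqrt(-1/75 + b) (z(b) = sqrt(b + 1/(-75)) = sqrt(b - 1/75) = sqrt(-1/75 + b))
A(g) = sqrt(1 + g) (A(g) = sqrt(g + (-1 + 2*1)) = sqrt(g + (-1 + 2)) = sqrt(g + 1) = sqrt(1 + g))
z(23)*A(1) = (sqrt(-3 + 225*23)/15)*sqrt(1 + 1) = (sqrt(-3 + 5175)/15)*sqrt(2) = (sqrt(5172)/15)*sqrt(2) = ((2*sqrt(1293))/15)*sqrt(2) = (2*sqrt(1293)/15)*sqrt(2) = 2*sqrt(2586)/15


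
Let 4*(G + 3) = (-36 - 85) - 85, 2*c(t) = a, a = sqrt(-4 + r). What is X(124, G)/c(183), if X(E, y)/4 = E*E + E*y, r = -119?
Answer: -68944*I*sqrt(123)/123 ≈ -6216.5*I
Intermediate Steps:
a = I*sqrt(123) (a = sqrt(-4 - 119) = sqrt(-123) = I*sqrt(123) ≈ 11.091*I)
c(t) = I*sqrt(123)/2 (c(t) = (I*sqrt(123))/2 = I*sqrt(123)/2)
G = -109/2 (G = -3 + ((-36 - 85) - 85)/4 = -3 + (-121 - 85)/4 = -3 + (1/4)*(-206) = -3 - 103/2 = -109/2 ≈ -54.500)
X(E, y) = 4*E**2 + 4*E*y (X(E, y) = 4*(E*E + E*y) = 4*(E**2 + E*y) = 4*E**2 + 4*E*y)
X(124, G)/c(183) = (4*124*(124 - 109/2))/((I*sqrt(123)/2)) = (4*124*(139/2))*(-2*I*sqrt(123)/123) = 34472*(-2*I*sqrt(123)/123) = -68944*I*sqrt(123)/123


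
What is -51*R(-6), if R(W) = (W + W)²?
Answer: -7344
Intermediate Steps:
R(W) = 4*W² (R(W) = (2*W)² = 4*W²)
-51*R(-6) = -204*(-6)² = -204*36 = -51*144 = -7344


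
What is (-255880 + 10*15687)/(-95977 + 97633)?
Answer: -49505/828 ≈ -59.789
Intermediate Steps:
(-255880 + 10*15687)/(-95977 + 97633) = (-255880 + 156870)/1656 = -99010*1/1656 = -49505/828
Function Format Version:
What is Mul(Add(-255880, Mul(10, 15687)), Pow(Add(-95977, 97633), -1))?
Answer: Rational(-49505, 828) ≈ -59.789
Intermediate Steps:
Mul(Add(-255880, Mul(10, 15687)), Pow(Add(-95977, 97633), -1)) = Mul(Add(-255880, 156870), Pow(1656, -1)) = Mul(-99010, Rational(1, 1656)) = Rational(-49505, 828)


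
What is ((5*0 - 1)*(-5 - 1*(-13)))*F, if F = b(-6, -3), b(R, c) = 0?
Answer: 0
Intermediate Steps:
F = 0
((5*0 - 1)*(-5 - 1*(-13)))*F = ((5*0 - 1)*(-5 - 1*(-13)))*0 = ((0 - 1)*(-5 + 13))*0 = -1*8*0 = -8*0 = 0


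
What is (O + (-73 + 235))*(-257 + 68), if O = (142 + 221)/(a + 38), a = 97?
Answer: -155631/5 ≈ -31126.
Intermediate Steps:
O = 121/45 (O = (142 + 221)/(97 + 38) = 363/135 = 363*(1/135) = 121/45 ≈ 2.6889)
(O + (-73 + 235))*(-257 + 68) = (121/45 + (-73 + 235))*(-257 + 68) = (121/45 + 162)*(-189) = (7411/45)*(-189) = -155631/5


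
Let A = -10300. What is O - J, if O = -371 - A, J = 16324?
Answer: -6395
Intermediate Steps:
O = 9929 (O = -371 - 1*(-10300) = -371 + 10300 = 9929)
O - J = 9929 - 1*16324 = 9929 - 16324 = -6395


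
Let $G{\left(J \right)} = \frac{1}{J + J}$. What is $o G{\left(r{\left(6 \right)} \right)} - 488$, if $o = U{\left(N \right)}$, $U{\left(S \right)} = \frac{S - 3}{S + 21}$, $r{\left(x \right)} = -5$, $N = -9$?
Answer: $- \frac{4879}{10} \approx -487.9$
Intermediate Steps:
$U{\left(S \right)} = \frac{-3 + S}{21 + S}$
$G{\left(J \right)} = \frac{1}{2 J}$
$o = -1$ ($o = \frac{-3 - 9}{21 - 9} = \frac{1}{12} \left(-12\right) = -1$)
$o G{\left(r{\left(6 \right)} \right)} - 488 = - \frac{1}{2 \left(-5\right)} - 488 = - \frac{-1}{2 \cdot 5} - 488 = \left(-1\right) \left(- \frac{1}{10}\right) - 488 = \frac{1}{10} - 488 = - \frac{4879}{10}$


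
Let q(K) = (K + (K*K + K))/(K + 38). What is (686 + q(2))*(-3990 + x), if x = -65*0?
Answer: -2737938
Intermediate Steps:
x = 0
q(K) = (K**2 + 2*K)/(38 + K) (q(K) = (K + (K**2 + K))/(38 + K) = (K + (K + K**2))/(38 + K) = (K**2 + 2*K)/(38 + K))
(686 + q(2))*(-3990 + x) = (686 + 2*(2 + 2)/(38 + 2))*(-3990 + 0) = (686 + 2*4/40)*(-3990) = (686 + 2*(1/40)*4)*(-3990) = (686 + 1/5)*(-3990) = (3431/5)*(-3990) = -2737938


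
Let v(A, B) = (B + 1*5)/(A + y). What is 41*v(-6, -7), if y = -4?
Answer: 41/5 ≈ 8.2000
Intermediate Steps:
v(A, B) = (5 + B)/(-4 + A) (v(A, B) = (B + 1*5)/(A - 4) = (B + 5)/(-4 + A) = (5 + B)/(-4 + A))
41*v(-6, -7) = 41*((5 - 7)/(-4 - 6)) = 41*(-2/(-10)) = 41*(-1/10*(-2)) = 41*(1/5) = 41/5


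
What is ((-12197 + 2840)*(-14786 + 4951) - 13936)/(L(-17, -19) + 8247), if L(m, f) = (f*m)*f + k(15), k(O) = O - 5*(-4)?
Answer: 92012159/2145 ≈ 42896.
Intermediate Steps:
k(O) = 20 + O (k(O) = O + 20 = 20 + O)
L(m, f) = 35 + m*f² (L(m, f) = (f*m)*f + (20 + 15) = m*f² + 35 = 35 + m*f²)
((-12197 + 2840)*(-14786 + 4951) - 13936)/(L(-17, -19) + 8247) = ((-12197 + 2840)*(-14786 + 4951) - 13936)/((35 - 17*(-19)²) + 8247) = (-9357*(-9835) - 13936)/((35 - 17*361) + 8247) = (92026095 - 13936)/((35 - 6137) + 8247) = 92012159/(-6102 + 8247) = 92012159/2145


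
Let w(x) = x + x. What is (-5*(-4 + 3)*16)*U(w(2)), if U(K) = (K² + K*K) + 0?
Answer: 2560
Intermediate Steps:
w(x) = 2*x
U(K) = 2*K² (U(K) = (K² + K²) + 0 = 2*K² + 0 = 2*K²)
(-5*(-4 + 3)*16)*U(w(2)) = (-5*(-4 + 3)*16)*(2*(2*2)²) = (-5*(-1)*16)*(2*4²) = (5*16)*(2*16) = 80*32 = 2560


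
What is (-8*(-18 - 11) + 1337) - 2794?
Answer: -1225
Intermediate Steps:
(-8*(-18 - 11) + 1337) - 2794 = (-8*(-29) + 1337) - 2794 = (232 + 1337) - 2794 = 1569 - 2794 = -1225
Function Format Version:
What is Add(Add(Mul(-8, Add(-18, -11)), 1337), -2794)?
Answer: -1225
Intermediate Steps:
Add(Add(Mul(-8, Add(-18, -11)), 1337), -2794) = Add(Add(Mul(-8, -29), 1337), -2794) = Add(Add(232, 1337), -2794) = Add(1569, -2794) = -1225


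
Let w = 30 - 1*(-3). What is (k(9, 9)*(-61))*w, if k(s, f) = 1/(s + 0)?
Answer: -671/3 ≈ -223.67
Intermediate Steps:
k(s, f) = 1/s
w = 33 (w = 30 + 3 = 33)
(k(9, 9)*(-61))*w = (-61/9)*33 = ((1/9)*(-61))*33 = -61/9*33 = -671/3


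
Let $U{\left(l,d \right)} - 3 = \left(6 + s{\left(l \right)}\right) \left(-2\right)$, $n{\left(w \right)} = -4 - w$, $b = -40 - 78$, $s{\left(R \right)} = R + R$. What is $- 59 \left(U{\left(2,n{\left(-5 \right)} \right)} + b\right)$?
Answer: $7965$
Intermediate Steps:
$s{\left(R \right)} = 2 R$
$b = -118$
$U{\left(l,d \right)} = -9 - 4 l$ ($U{\left(l,d \right)} = 3 + \left(6 + 2 l\right) \left(-2\right) = 3 - \left(12 + 4 l\right) = -9 - 4 l$)
$- 59 \left(U{\left(2,n{\left(-5 \right)} \right)} + b\right) = - 59 \left(\left(-9 - 8\right) - 118\right) = - 59 \left(-17 - 118\right) = \left(-59\right) \left(-135\right) = 7965$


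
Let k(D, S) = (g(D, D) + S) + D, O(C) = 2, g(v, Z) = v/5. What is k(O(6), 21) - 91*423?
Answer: -192348/5 ≈ -38470.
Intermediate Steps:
g(v, Z) = v/5 (g(v, Z) = v*(⅕) = v/5)
k(D, S) = S + 6*D/5 (k(D, S) = (D/5 + S) + D = (S + D/5) + D = S + 6*D/5)
k(O(6), 21) - 91*423 = (21 + (6/5)*2) - 91*423 = (21 + 12/5) - 38493 = 117/5 - 38493 = -192348/5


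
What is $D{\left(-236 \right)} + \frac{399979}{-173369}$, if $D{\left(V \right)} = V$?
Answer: $- \frac{41315063}{173369} \approx -238.31$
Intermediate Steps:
$D{\left(-236 \right)} + \frac{399979}{-173369} = -236 + \frac{399979}{-173369} = -236 + 399979 \left(- \frac{1}{173369}\right) = -236 - \frac{399979}{173369} = - \frac{41315063}{173369}$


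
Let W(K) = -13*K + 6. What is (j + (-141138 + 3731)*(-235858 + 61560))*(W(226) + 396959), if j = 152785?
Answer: 9436914367761917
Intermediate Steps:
W(K) = 6 - 13*K
(j + (-141138 + 3731)*(-235858 + 61560))*(W(226) + 396959) = (152785 + (-141138 + 3731)*(-235858 + 61560))*((6 - 13*226) + 396959) = (152785 - 137407*(-174298))*((6 - 2938) + 396959) = (152785 + 23949765286)*(-2932 + 396959) = 23949918071*394027 = 9436914367761917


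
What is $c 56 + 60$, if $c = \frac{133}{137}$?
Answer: $\frac{15668}{137} \approx 114.36$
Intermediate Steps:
$c = \frac{133}{137}$ ($c = 133 \cdot \frac{1}{137} = \frac{133}{137} \approx 0.9708$)
$c 56 + 60 = \frac{133}{137} \cdot 56 + 60 = \frac{7448}{137} + 60 = \frac{15668}{137}$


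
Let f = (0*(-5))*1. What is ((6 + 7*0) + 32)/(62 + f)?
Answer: 19/31 ≈ 0.61290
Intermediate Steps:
f = 0 (f = 0*1 = 0)
((6 + 7*0) + 32)/(62 + f) = ((6 + 7*0) + 32)/(62 + 0) = ((6 + 0) + 32)/62 = (6 + 32)/62 = (1/62)*38 = 19/31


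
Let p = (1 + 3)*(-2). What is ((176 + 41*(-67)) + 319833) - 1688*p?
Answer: 330766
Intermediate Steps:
p = -8 (p = 4*(-2) = -8)
((176 + 41*(-67)) + 319833) - 1688*p = ((176 + 41*(-67)) + 319833) - 1688*(-8) = ((176 - 2747) + 319833) + 13504 = (-2571 + 319833) + 13504 = 317262 + 13504 = 330766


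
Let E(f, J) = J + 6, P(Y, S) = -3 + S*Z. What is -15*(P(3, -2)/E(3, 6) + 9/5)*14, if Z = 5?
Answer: -301/2 ≈ -150.50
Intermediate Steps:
P(Y, S) = -3 + 5*S (P(Y, S) = -3 + S*5 = -3 + 5*S)
E(f, J) = 6 + J
-15*(P(3, -2)/E(3, 6) + 9/5)*14 = -15*((-3 + 5*(-2))/(6 + 6) + 9/5)*14 = -15*((-3 - 10)/12 + 9*(1/5))*14 = -15*(-13*1/12 + 9/5)*14 = -15*(-13/12 + 9/5)*14 = -15*43/60*14 = -43/4*14 = -301/2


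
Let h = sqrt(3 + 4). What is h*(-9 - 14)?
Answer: -23*sqrt(7) ≈ -60.852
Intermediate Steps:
h = sqrt(7) ≈ 2.6458
h*(-9 - 14) = sqrt(7)*(-9 - 14) = sqrt(7)*(-23) = -23*sqrt(7)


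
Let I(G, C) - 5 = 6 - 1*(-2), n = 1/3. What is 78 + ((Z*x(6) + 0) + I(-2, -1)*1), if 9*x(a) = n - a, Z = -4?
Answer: 2525/27 ≈ 93.519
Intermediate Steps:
n = ⅓ ≈ 0.33333
I(G, C) = 13 (I(G, C) = 5 + (6 - 1*(-2)) = 5 + (6 + 2) = 5 + 8 = 13)
x(a) = 1/27 - a/9 (x(a) = (⅓ - a)/9 = 1/27 - a/9)
78 + ((Z*x(6) + 0) + I(-2, -1)*1) = 78 + ((-4*(1/27 - ⅑*6) + 0) + 13*1) = 78 + ((-4*(1/27 - ⅔) + 0) + 13) = 78 + ((-4*(-17/27) + 0) + 13) = 78 + ((68/27 + 0) + 13) = 78 + (68/27 + 13) = 78 + 419/27 = 2525/27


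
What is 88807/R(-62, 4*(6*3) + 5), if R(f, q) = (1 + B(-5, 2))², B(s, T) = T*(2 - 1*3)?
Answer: 88807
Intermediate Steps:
B(s, T) = -T (B(s, T) = T*(2 - 3) = T*(-1) = -T)
R(f, q) = 1 (R(f, q) = (1 - 1*2)² = (1 - 2)² = (-1)² = 1)
88807/R(-62, 4*(6*3) + 5) = 88807/1 = 88807*1 = 88807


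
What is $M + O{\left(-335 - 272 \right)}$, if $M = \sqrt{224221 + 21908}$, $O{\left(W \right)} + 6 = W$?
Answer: $-613 + \sqrt{246129} \approx -116.89$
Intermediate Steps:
$O{\left(W \right)} = -6 + W$
$M = \sqrt{246129} \approx 496.11$
$M + O{\left(-335 - 272 \right)} = \sqrt{246129} - 613 = -613 + \sqrt{246129}$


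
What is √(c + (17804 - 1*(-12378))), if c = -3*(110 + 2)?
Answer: √29846 ≈ 172.76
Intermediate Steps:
c = -336 (c = -3*112 = -336)
√(c + (17804 - 1*(-12378))) = √(-336 + (17804 - 1*(-12378))) = √(-336 + (17804 + 12378)) = √(-336 + 30182) = √29846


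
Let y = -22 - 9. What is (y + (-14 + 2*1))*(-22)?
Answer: 946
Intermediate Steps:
y = -31
(y + (-14 + 2*1))*(-22) = (-31 + (-14 + 2*1))*(-22) = (-31 + (-14 + 2))*(-22) = (-31 - 12)*(-22) = -43*(-22) = 946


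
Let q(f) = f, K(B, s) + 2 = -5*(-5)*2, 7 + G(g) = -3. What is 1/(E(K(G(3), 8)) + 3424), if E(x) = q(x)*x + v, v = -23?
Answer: 1/5705 ≈ 0.00017528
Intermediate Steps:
G(g) = -10 (G(g) = -7 - 3 = -10)
K(B, s) = 48 (K(B, s) = -2 - 5*(-5)*2 = -2 + 25*2 = -2 + 50 = 48)
E(x) = -23 + x² (E(x) = x*x - 23 = x² - 23 = -23 + x²)
1/(E(K(G(3), 8)) + 3424) = 1/((-23 + 48²) + 3424) = 1/((-23 + 2304) + 3424) = 1/(2281 + 3424) = 1/5705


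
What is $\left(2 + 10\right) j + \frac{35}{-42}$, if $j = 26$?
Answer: $\frac{1867}{6} \approx 311.17$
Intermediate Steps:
$\left(2 + 10\right) j + \frac{35}{-42} = \left(2 + 10\right) 26 + \frac{35}{-42} = 12 \cdot 26 + 35 \left(- \frac{1}{42}\right) = 312 - \frac{5}{6} = \frac{1867}{6}$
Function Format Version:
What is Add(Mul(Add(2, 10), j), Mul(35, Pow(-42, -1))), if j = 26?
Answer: Rational(1867, 6) ≈ 311.17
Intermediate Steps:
Add(Mul(Add(2, 10), j), Mul(35, Pow(-42, -1))) = Add(Mul(Add(2, 10), 26), Mul(35, Pow(-42, -1))) = Add(Mul(12, 26), Mul(35, Rational(-1, 42))) = Add(312, Rational(-5, 6)) = Rational(1867, 6)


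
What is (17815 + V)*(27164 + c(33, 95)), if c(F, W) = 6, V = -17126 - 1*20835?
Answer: -547366820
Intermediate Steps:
V = -37961 (V = -17126 - 20835 = -37961)
(17815 + V)*(27164 + c(33, 95)) = (17815 - 37961)*(27164 + 6) = -20146*27170 = -547366820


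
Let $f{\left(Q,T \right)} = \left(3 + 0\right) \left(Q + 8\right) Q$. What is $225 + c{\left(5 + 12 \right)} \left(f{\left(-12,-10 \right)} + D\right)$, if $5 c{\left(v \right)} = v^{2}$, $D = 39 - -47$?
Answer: $13519$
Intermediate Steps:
$D = 86$ ($D = 39 + 47 = 86$)
$c{\left(v \right)} = \frac{v^{2}}{5}$
$f{\left(Q,T \right)} = Q \left(24 + 3 Q\right)$ ($f{\left(Q,T \right)} = 3 \left(8 + Q\right) Q = \left(24 + 3 Q\right) Q = Q \left(24 + 3 Q\right)$)
$225 + c{\left(5 + 12 \right)} \left(f{\left(-12,-10 \right)} + D\right) = 225 + \frac{\left(5 + 12\right)^{2}}{5} \left(3 \left(-12\right) \left(8 - 12\right) + 86\right) = 225 + \frac{17^{2}}{5} \left(3 \left(-12\right) \left(-4\right) + 86\right) = 225 + \frac{1}{5} \cdot 289 \left(144 + 86\right) = 225 + \frac{289}{5} \cdot 230 = 225 + 13294 = 13519$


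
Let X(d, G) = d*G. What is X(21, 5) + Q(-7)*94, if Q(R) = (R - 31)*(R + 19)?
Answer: -42759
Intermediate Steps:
X(d, G) = G*d
Q(R) = (-31 + R)*(19 + R)
X(21, 5) + Q(-7)*94 = 5*21 + (-589 + (-7)² - 12*(-7))*94 = 105 + (-589 + 49 + 84)*94 = 105 - 456*94 = 105 - 42864 = -42759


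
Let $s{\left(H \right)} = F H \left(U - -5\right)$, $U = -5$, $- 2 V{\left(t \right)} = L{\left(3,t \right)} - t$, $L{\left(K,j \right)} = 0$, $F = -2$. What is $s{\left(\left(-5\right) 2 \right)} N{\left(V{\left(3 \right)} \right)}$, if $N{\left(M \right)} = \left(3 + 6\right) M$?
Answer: $0$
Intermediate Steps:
$V{\left(t \right)} = \frac{t}{2}$ ($V{\left(t \right)} = - \frac{0 - t}{2} = - \frac{\left(-1\right) t}{2} = \frac{t}{2}$)
$N{\left(M \right)} = 9 M$
$s{\left(H \right)} = 0$ ($s{\left(H \right)} = - 2 H \left(-5 - -5\right) = - 2 H \left(-5 + 5\right) = - 2 H 0 = 0$)
$s{\left(\left(-5\right) 2 \right)} N{\left(V{\left(3 \right)} \right)} = 0 \cdot 9 \cdot \frac{1}{2} \cdot 3 = 0 \cdot 9 \cdot \frac{3}{2} = 0 \cdot \frac{27}{2} = 0$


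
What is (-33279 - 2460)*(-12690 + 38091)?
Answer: -907806339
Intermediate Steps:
(-33279 - 2460)*(-12690 + 38091) = -35739*25401 = -907806339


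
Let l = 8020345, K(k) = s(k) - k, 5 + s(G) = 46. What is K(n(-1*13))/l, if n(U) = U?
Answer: 54/8020345 ≈ 6.7329e-6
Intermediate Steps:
s(G) = 41 (s(G) = -5 + 46 = 41)
K(k) = 41 - k
K(n(-1*13))/l = (41 - (-1)*13)/8020345 = (41 - 1*(-13))*(1/8020345) = (41 + 13)*(1/8020345) = 54*(1/8020345) = 54/8020345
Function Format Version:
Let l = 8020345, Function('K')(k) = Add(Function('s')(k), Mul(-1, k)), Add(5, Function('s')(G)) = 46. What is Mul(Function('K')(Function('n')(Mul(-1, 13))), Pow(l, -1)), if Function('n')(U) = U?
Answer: Rational(54, 8020345) ≈ 6.7329e-6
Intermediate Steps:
Function('s')(G) = 41 (Function('s')(G) = Add(-5, 46) = 41)
Function('K')(k) = Add(41, Mul(-1, k))
Mul(Function('K')(Function('n')(Mul(-1, 13))), Pow(l, -1)) = Mul(Add(41, Mul(-1, Mul(-1, 13))), Pow(8020345, -1)) = Mul(Add(41, Mul(-1, -13)), Rational(1, 8020345)) = Mul(Add(41, 13), Rational(1, 8020345)) = Mul(54, Rational(1, 8020345)) = Rational(54, 8020345)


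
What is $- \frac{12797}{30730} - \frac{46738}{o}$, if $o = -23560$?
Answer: $\frac{56738071}{36199940} \approx 1.5674$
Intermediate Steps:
$- \frac{12797}{30730} - \frac{46738}{o} = - \frac{12797}{30730} - \frac{46738}{-23560} = \left(-12797\right) \frac{1}{30730} - - \frac{23369}{11780} = - \frac{12797}{30730} + \frac{23369}{11780} = \frac{56738071}{36199940}$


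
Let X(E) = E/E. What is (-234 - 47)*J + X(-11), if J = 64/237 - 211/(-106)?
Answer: -15933149/25122 ≈ -634.23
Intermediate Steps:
X(E) = 1
J = 56791/25122 (J = 64*(1/237) - 211*(-1/106) = 64/237 + 211/106 = 56791/25122 ≈ 2.2606)
(-234 - 47)*J + X(-11) = (-234 - 47)*(56791/25122) + 1 = -281*56791/25122 + 1 = -15958271/25122 + 1 = -15933149/25122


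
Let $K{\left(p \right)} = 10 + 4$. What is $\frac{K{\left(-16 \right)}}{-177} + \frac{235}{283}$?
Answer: $\frac{37633}{50091} \approx 0.75129$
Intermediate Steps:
$K{\left(p \right)} = 14$
$\frac{K{\left(-16 \right)}}{-177} + \frac{235}{283} = \frac{14}{-177} + \frac{235}{283} = 14 \left(- \frac{1}{177}\right) + 235 \cdot \frac{1}{283} = - \frac{14}{177} + \frac{235}{283} = \frac{37633}{50091}$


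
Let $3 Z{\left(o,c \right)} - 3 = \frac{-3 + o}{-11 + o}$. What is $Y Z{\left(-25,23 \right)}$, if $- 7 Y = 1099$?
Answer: $- \frac{5338}{27} \approx -197.7$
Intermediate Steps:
$Z{\left(o,c \right)} = 1 + \frac{-3 + o}{3 \left(-11 + o\right)}$ ($Z{\left(o,c \right)} = 1 + \frac{\left(-3 + o\right) \frac{1}{-11 + o}}{3} = 1 + \frac{\frac{1}{-11 + o} \left(-3 + o\right)}{3} = 1 + \frac{-3 + o}{3 \left(-11 + o\right)}$)
$Y = -157$ ($Y = \left(- \frac{1}{7}\right) 1099 = -157$)
$Y Z{\left(-25,23 \right)} = - 157 \frac{4 \left(-9 - 25\right)}{3 \left(-11 - 25\right)} = - 157 \cdot \frac{4}{3} \frac{1}{-36} \left(-34\right) = - 157 \cdot \frac{4}{3} \left(- \frac{1}{36}\right) \left(-34\right) = \left(-157\right) \frac{34}{27} = - \frac{5338}{27}$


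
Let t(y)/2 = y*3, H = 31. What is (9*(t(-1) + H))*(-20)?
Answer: -4500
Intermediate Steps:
t(y) = 6*y (t(y) = 2*(y*3) = 2*(3*y) = 6*y)
(9*(t(-1) + H))*(-20) = (9*(6*(-1) + 31))*(-20) = (9*(-6 + 31))*(-20) = (9*25)*(-20) = 225*(-20) = -4500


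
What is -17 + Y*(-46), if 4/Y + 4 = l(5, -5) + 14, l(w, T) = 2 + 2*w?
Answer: -279/11 ≈ -25.364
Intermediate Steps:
Y = 2/11 (Y = 4/(-4 + ((2 + 2*5) + 14)) = 4/(-4 + ((2 + 10) + 14)) = 4/(-4 + (12 + 14)) = 4/(-4 + 26) = 4/22 = 4*(1/22) = 2/11 ≈ 0.18182)
-17 + Y*(-46) = -17 + (2/11)*(-46) = -17 - 92/11 = -279/11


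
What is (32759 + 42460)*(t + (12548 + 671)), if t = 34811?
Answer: 3612768570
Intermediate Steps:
(32759 + 42460)*(t + (12548 + 671)) = (32759 + 42460)*(34811 + (12548 + 671)) = 75219*(34811 + 13219) = 75219*48030 = 3612768570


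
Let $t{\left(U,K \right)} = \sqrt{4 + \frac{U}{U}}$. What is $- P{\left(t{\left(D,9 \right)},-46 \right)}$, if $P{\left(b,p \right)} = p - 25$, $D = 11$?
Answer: $71$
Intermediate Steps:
$t{\left(U,K \right)} = \sqrt{5}$ ($t{\left(U,K \right)} = \sqrt{4 + 1} = \sqrt{5}$)
$P{\left(b,p \right)} = -25 + p$ ($P{\left(b,p \right)} = p - 25 = -25 + p$)
$- P{\left(t{\left(D,9 \right)},-46 \right)} = - (-25 - 46) = \left(-1\right) \left(-71\right) = 71$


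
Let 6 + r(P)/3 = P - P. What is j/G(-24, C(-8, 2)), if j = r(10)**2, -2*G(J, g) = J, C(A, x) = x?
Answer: 27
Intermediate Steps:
r(P) = -18 (r(P) = -18 + 3*(P - P) = -18 + 3*0 = -18 + 0 = -18)
G(J, g) = -J/2
j = 324 (j = (-18)**2 = 324)
j/G(-24, C(-8, 2)) = 324/((-1/2*(-24))) = 324/12 = 324*(1/12) = 27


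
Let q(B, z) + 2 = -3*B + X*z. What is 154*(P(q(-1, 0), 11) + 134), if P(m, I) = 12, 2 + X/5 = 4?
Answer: 22484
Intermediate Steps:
X = 10 (X = -10 + 5*4 = -10 + 20 = 10)
q(B, z) = -2 - 3*B + 10*z (q(B, z) = -2 + (-3*B + 10*z) = -2 - 3*B + 10*z)
154*(P(q(-1, 0), 11) + 134) = 154*(12 + 134) = 154*146 = 22484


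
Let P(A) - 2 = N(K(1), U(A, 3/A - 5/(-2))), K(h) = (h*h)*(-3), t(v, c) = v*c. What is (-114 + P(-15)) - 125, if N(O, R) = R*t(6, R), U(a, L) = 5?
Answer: -87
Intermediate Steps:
t(v, c) = c*v
K(h) = -3*h² (K(h) = h²*(-3) = -3*h²)
N(O, R) = 6*R² (N(O, R) = R*(R*6) = R*(6*R) = 6*R²)
P(A) = 152 (P(A) = 2 + 6*5² = 2 + 6*25 = 2 + 150 = 152)
(-114 + P(-15)) - 125 = (-114 + 152) - 125 = 38 - 125 = -87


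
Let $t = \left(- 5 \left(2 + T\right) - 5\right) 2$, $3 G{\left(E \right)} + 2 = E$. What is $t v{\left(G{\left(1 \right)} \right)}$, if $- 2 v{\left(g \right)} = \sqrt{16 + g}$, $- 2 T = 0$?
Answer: $5 \sqrt{141} \approx 59.372$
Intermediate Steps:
$T = 0$ ($T = \left(- \frac{1}{2}\right) 0 = 0$)
$G{\left(E \right)} = - \frac{2}{3} + \frac{E}{3}$
$t = -30$ ($t = \left(- 5 \left(2 + 0\right) - 5\right) 2 = \left(\left(-5\right) 2 - 5\right) 2 = \left(-10 - 5\right) 2 = \left(-15\right) 2 = -30$)
$v{\left(g \right)} = - \frac{\sqrt{16 + g}}{2}$
$t v{\left(G{\left(1 \right)} \right)} = - 30 \left(- \frac{\sqrt{16 + \left(- \frac{2}{3} + \frac{1}{3} \cdot 1\right)}}{2}\right) = - 30 \left(- \frac{\sqrt{16 + \left(- \frac{2}{3} + \frac{1}{3}\right)}}{2}\right) = - 30 \left(- \frac{\sqrt{16 - \frac{1}{3}}}{2}\right) = - 30 \left(- \frac{\sqrt{\frac{47}{3}}}{2}\right) = - 30 \left(- \frac{\frac{1}{3} \sqrt{141}}{2}\right) = - 30 \left(- \frac{\sqrt{141}}{6}\right) = 5 \sqrt{141}$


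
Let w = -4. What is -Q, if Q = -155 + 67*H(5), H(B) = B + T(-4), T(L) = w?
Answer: 88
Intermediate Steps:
T(L) = -4
H(B) = -4 + B (H(B) = B - 4 = -4 + B)
Q = -88 (Q = -155 + 67*(-4 + 5) = -155 + 67*1 = -155 + 67 = -88)
-Q = -1*(-88) = 88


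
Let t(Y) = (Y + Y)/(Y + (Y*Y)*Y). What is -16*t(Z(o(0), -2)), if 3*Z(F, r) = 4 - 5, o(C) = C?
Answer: -144/5 ≈ -28.800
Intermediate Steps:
Z(F, r) = -⅓ (Z(F, r) = (4 - 5)/3 = (⅓)*(-1) = -⅓)
t(Y) = 2*Y/(Y + Y³) (t(Y) = (2*Y)/(Y + Y²*Y) = (2*Y)/(Y + Y³) = 2*Y/(Y + Y³))
-16*t(Z(o(0), -2)) = -32/(1 + (-⅓)²) = -32/(1 + ⅑) = -32/10/9 = -32*9/10 = -16*9/5 = -144/5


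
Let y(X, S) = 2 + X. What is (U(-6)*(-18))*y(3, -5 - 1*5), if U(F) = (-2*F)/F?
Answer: 180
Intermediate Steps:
U(F) = -2
(U(-6)*(-18))*y(3, -5 - 1*5) = (-2*(-18))*(2 + 3) = 36*5 = 180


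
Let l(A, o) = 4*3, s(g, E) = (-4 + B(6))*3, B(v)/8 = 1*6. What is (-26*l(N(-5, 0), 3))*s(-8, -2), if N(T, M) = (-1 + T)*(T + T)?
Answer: -41184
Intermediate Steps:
N(T, M) = 2*T*(-1 + T) (N(T, M) = (-1 + T)*(2*T) = 2*T*(-1 + T))
B(v) = 48 (B(v) = 8*(1*6) = 8*6 = 48)
s(g, E) = 132 (s(g, E) = (-4 + 48)*3 = 44*3 = 132)
l(A, o) = 12
(-26*l(N(-5, 0), 3))*s(-8, -2) = -26*12*132 = -312*132 = -41184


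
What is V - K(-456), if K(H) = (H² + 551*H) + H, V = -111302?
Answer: -67526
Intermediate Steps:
K(H) = H² + 552*H
V - K(-456) = -111302 - (-456)*(552 - 456) = -111302 - (-456)*96 = -111302 - 1*(-43776) = -111302 + 43776 = -67526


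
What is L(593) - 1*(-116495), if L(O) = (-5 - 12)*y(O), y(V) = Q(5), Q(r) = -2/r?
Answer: 582509/5 ≈ 1.1650e+5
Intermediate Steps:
y(V) = -2/5
L(O) = 34/5 (L(O) = (-5 - 12)*(-2/5) = -17*(-2/5) = 34/5)
L(593) - 1*(-116495) = 34/5 - 1*(-116495) = 34/5 + 116495 = 582509/5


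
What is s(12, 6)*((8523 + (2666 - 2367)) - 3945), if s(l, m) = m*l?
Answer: 351144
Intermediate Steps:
s(l, m) = l*m
s(12, 6)*((8523 + (2666 - 2367)) - 3945) = (12*6)*((8523 + (2666 - 2367)) - 3945) = 72*((8523 + 299) - 3945) = 72*(8822 - 3945) = 72*4877 = 351144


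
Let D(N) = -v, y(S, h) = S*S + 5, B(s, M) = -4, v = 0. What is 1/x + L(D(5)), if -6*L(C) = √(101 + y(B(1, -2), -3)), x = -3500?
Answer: -1/3500 - √122/6 ≈ -1.8412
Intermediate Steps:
y(S, h) = 5 + S² (y(S, h) = S² + 5 = 5 + S²)
D(N) = 0 (D(N) = -1*0 = 0)
L(C) = -√122/6 (L(C) = -√(101 + (5 + (-4)²))/6 = -√(101 + (5 + 16))/6 = -√(101 + 21)/6 = -√122/6)
1/x + L(D(5)) = 1/(-3500) - √122/6 = -1/3500 - √122/6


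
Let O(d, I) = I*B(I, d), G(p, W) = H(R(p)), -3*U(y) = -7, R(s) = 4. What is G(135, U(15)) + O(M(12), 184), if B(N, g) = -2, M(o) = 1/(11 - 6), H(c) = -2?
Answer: -370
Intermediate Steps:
U(y) = 7/3 (U(y) = -⅓*(-7) = 7/3)
G(p, W) = -2
M(o) = ⅕ (M(o) = 1/5 = ⅕)
O(d, I) = -2*I (O(d, I) = I*(-2) = -2*I)
G(135, U(15)) + O(M(12), 184) = -2 - 2*184 = -2 - 368 = -370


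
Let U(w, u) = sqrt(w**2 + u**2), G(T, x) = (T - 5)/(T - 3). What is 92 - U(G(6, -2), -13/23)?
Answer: 92 - 5*sqrt(82)/69 ≈ 91.344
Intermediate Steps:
G(T, x) = (-5 + T)/(-3 + T)
U(w, u) = sqrt(u**2 + w**2)
92 - U(G(6, -2), -13/23) = 92 - sqrt((-13/23)**2 + ((-5 + 6)/(-3 + 6))**2) = 92 - sqrt((-13*1/23)**2 + (1/3)**2) = 92 - sqrt((-13/23)**2 + ((1/3)*1)**2) = 92 - sqrt(169/529 + (1/3)**2) = 92 - sqrt(169/529 + 1/9) = 92 - sqrt(2050/4761) = 92 - 5*sqrt(82)/69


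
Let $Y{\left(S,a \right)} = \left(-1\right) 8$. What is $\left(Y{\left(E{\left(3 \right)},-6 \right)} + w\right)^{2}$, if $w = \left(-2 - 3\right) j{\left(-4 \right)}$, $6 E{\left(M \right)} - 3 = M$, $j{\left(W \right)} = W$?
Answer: $144$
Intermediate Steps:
$E{\left(M \right)} = \frac{1}{2} + \frac{M}{6}$
$w = 20$ ($w = \left(-2 - 3\right) \left(-4\right) = \left(-5\right) \left(-4\right) = 20$)
$Y{\left(S,a \right)} = -8$
$\left(Y{\left(E{\left(3 \right)},-6 \right)} + w\right)^{2} = \left(-8 + 20\right)^{2} = 12^{2} = 144$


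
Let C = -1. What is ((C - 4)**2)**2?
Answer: 625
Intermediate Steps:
((C - 4)**2)**2 = ((-1 - 4)**2)**2 = ((-5)**2)**2 = 25**2 = 625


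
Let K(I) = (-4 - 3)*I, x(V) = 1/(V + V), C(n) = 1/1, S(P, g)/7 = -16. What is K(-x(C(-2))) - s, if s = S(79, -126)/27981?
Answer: 196091/55962 ≈ 3.5040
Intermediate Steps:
S(P, g) = -112 (S(P, g) = 7*(-16) = -112)
C(n) = 1
x(V) = 1/(2*V)
K(I) = -7*I
s = -112/27981 ≈ -0.0040027
K(-x(C(-2))) - s = -(-7)*(1/2)/1 - 1*(-112/27981) = -(-7)*(1/2)*1 + 112/27981 = -(-7)/2 + 112/27981 = -7*(-1/2) + 112/27981 = 7/2 + 112/27981 = 196091/55962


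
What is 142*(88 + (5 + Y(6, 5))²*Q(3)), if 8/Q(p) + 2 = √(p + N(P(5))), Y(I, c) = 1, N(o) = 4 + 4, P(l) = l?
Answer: 169264/7 + 40896*√11/7 ≈ 43557.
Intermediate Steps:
N(o) = 8
Q(p) = 8/(-2 + √(8 + p)) (Q(p) = 8/(-2 + √(p + 8)) = 8/(-2 + √(8 + p)))
142*(88 + (5 + Y(6, 5))²*Q(3)) = 142*(88 + (5 + 1)²*(8/(-2 + √(8 + 3)))) = 142*(88 + 6²*(8/(-2 + √11))) = 142*(88 + 36*(8/(-2 + √11))) = 142*(88 + 288/(-2 + √11)) = 12496 + 40896/(-2 + √11)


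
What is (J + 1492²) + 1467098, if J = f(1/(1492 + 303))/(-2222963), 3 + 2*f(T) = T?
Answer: 14736523649818462/3990218585 ≈ 3.6932e+6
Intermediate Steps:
f(T) = -3/2 + T/2
J = 2692/3990218585 (J = (-3/2 + 1/(2*(1492 + 303)))/(-2222963) = (-3/2 + (½)/1795)*(-1/2222963) = (-3/2 + (½)*(1/1795))*(-1/2222963) = (-3/2 + 1/3590)*(-1/2222963) = -2692/1795*(-1/2222963) = 2692/3990218585 ≈ 6.7465e-7)
(J + 1492²) + 1467098 = (2692/3990218585 + 1492²) + 1467098 = (2692/3990218585 + 2226064) + 1467098 = 8882481944202132/3990218585 + 1467098 = 14736523649818462/3990218585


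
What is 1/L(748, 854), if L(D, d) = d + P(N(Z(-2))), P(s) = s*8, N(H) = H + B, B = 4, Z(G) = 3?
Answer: 1/910 ≈ 0.0010989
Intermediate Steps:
N(H) = 4 + H (N(H) = H + 4 = 4 + H)
P(s) = 8*s
L(D, d) = 56 + d (L(D, d) = d + 8*(4 + 3) = d + 8*7 = d + 56 = 56 + d)
1/L(748, 854) = 1/(56 + 854) = 1/910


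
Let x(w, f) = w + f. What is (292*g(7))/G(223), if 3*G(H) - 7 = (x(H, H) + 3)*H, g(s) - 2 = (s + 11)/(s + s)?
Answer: 3358/116823 ≈ 0.028744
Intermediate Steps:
x(w, f) = f + w
g(s) = 2 + (11 + s)/(2*s) (g(s) = 2 + (s + 11)/(s + s) = 2 + (11 + s)/((2*s)) = 2 + (11 + s)*(1/(2*s)) = 2 + (11 + s)/(2*s))
G(H) = 7/3 + H*(3 + 2*H)/3 (G(H) = 7/3 + (((H + H) + 3)*H)/3 = 7/3 + ((2*H + 3)*H)/3 = 7/3 + ((3 + 2*H)*H)/3 = 7/3 + (H*(3 + 2*H))/3 = 7/3 + H*(3 + 2*H)/3)
(292*g(7))/G(223) = (292*((½)*(11 + 5*7)/7))/(7/3 + 223 + (⅔)*223²) = (292*((½)*(⅐)*(11 + 35)))/(7/3 + 223 + (⅔)*49729) = (292*((½)*(⅐)*46))/(7/3 + 223 + 99458/3) = (292*(23/7))/33378 = (6716/7)*(1/33378) = 3358/116823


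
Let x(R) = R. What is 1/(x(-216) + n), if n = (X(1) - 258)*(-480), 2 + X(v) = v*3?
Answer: 1/123144 ≈ 8.1206e-6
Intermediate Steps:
X(v) = -2 + 3*v (X(v) = -2 + v*3 = -2 + 3*v)
n = 123360 (n = ((-2 + 3*1) - 258)*(-480) = ((-2 + 3) - 258)*(-480) = (1 - 258)*(-480) = -257*(-480) = 123360)
1/(x(-216) + n) = 1/(-216 + 123360) = 1/123144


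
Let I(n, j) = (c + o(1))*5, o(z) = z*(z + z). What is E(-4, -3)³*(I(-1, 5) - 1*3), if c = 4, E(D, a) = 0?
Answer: 0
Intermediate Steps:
o(z) = 2*z² (o(z) = z*(2*z) = 2*z²)
I(n, j) = 30 (I(n, j) = (4 + 2*1²)*5 = (4 + 2*1)*5 = (4 + 2)*5 = 6*5 = 30)
E(-4, -3)³*(I(-1, 5) - 1*3) = 0³*(30 - 1*3) = 0*(30 - 3) = 0*27 = 0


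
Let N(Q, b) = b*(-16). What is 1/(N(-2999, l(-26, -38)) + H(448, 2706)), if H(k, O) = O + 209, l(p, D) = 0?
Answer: 1/2915 ≈ 0.00034305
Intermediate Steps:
H(k, O) = 209 + O
N(Q, b) = -16*b
1/(N(-2999, l(-26, -38)) + H(448, 2706)) = 1/(-16*0 + (209 + 2706)) = 1/(0 + 2915) = 1/2915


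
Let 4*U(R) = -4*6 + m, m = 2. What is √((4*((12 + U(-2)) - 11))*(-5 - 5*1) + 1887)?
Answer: √2067 ≈ 45.464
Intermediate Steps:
U(R) = -11/2 (U(R) = (-4*6 + 2)/4 = (-24 + 2)/4 = (¼)*(-22) = -11/2)
√((4*((12 + U(-2)) - 11))*(-5 - 5*1) + 1887) = √((4*((12 - 11/2) - 11))*(-5 - 5*1) + 1887) = √((4*(13/2 - 11))*(-5 - 5) + 1887) = √((4*(-9/2))*(-10) + 1887) = √(-18*(-10) + 1887) = √(180 + 1887) = √2067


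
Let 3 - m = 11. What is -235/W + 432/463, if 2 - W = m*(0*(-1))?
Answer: -107941/926 ≈ -116.57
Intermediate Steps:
m = -8 (m = 3 - 1*11 = 3 - 11 = -8)
W = 2 (W = 2 - (-8)*0*(-1) = 2 - (-8)*0 = 2 - 1*0 = 2 + 0 = 2)
-235/W + 432/463 = -235/2 + 432/463 = -107941/926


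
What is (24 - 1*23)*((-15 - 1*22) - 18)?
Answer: -55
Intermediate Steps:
(24 - 1*23)*((-15 - 1*22) - 18) = (24 - 23)*((-15 - 22) - 18) = 1*(-37 - 18) = 1*(-55) = -55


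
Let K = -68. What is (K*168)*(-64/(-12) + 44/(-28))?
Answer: -42976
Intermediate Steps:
(K*168)*(-64/(-12) + 44/(-28)) = (-68*168)*(-64/(-12) + 44/(-28)) = -11424*(-64*(-1/12) + 44*(-1/28)) = -11424*(16/3 - 11/7) = -11424*79/21 = -42976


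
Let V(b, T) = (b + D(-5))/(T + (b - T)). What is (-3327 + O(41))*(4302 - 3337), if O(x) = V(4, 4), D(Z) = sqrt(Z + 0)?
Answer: -3209590 + 965*I*sqrt(5)/4 ≈ -3.2096e+6 + 539.45*I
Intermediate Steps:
D(Z) = sqrt(Z)
V(b, T) = (b + I*sqrt(5))/b (V(b, T) = (b + sqrt(-5))/(T + (b - T)) = (b + I*sqrt(5))/b)
O(x) = 1 + I*sqrt(5)/4 (O(x) = (4 + I*sqrt(5))/4 = 1 + I*sqrt(5)/4)
(-3327 + O(41))*(4302 - 3337) = (-3327 + (1 + I*sqrt(5)/4))*(4302 - 3337) = (-3326 + I*sqrt(5)/4)*965 = -3209590 + 965*I*sqrt(5)/4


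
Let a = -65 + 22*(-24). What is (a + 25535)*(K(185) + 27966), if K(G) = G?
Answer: 702142242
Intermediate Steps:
a = -593 (a = -65 - 528 = -593)
(a + 25535)*(K(185) + 27966) = (-593 + 25535)*(185 + 27966) = 24942*28151 = 702142242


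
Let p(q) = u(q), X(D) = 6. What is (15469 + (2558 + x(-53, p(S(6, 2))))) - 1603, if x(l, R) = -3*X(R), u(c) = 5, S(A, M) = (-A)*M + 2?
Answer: 16406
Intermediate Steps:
S(A, M) = 2 - A*M (S(A, M) = -A*M + 2 = 2 - A*M)
p(q) = 5
x(l, R) = -18 (x(l, R) = -3*6 = -18)
(15469 + (2558 + x(-53, p(S(6, 2))))) - 1603 = (15469 + (2558 - 18)) - 1603 = (15469 + 2540) - 1603 = 18009 - 1603 = 16406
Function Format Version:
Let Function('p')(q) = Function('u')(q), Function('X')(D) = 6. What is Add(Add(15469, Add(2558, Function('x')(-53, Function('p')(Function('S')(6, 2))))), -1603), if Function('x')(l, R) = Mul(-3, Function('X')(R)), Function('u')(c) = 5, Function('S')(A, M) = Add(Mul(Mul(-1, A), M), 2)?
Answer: 16406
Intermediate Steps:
Function('S')(A, M) = Add(2, Mul(-1, A, M)) (Function('S')(A, M) = Add(Mul(-1, A, M), 2) = Add(2, Mul(-1, A, M)))
Function('p')(q) = 5
Function('x')(l, R) = -18 (Function('x')(l, R) = Mul(-3, 6) = -18)
Add(Add(15469, Add(2558, Function('x')(-53, Function('p')(Function('S')(6, 2))))), -1603) = Add(Add(15469, Add(2558, -18)), -1603) = Add(Add(15469, 2540), -1603) = Add(18009, -1603) = 16406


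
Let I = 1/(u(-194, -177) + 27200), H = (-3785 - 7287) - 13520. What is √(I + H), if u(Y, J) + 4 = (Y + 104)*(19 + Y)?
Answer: 3*I*√5039608268814/42946 ≈ 156.82*I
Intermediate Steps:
H = -24592 (H = -11072 - 13520 = -24592)
u(Y, J) = -4 + (19 + Y)*(104 + Y) (u(Y, J) = -4 + (Y + 104)*(19 + Y) = -4 + (104 + Y)*(19 + Y) = -4 + (19 + Y)*(104 + Y))
I = 1/42946 (I = 1/((1972 + (-194)² + 123*(-194)) + 27200) = 1/((1972 + 37636 - 23862) + 27200) = 1/(15746 + 27200) = 1/42946 ≈ 2.3285e-5)
√(I + H) = √(1/42946 - 24592) = √(-1056128031/42946) = 3*I*√5039608268814/42946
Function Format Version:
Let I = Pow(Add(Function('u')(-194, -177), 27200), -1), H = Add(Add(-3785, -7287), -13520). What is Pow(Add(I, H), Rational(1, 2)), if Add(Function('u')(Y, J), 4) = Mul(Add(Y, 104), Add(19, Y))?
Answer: Mul(Rational(3, 42946), I, Pow(5039608268814, Rational(1, 2))) ≈ Mul(156.82, I)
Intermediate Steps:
H = -24592 (H = Add(-11072, -13520) = -24592)
Function('u')(Y, J) = Add(-4, Mul(Add(19, Y), Add(104, Y))) (Function('u')(Y, J) = Add(-4, Mul(Add(Y, 104), Add(19, Y))) = Add(-4, Mul(Add(104, Y), Add(19, Y))) = Add(-4, Mul(Add(19, Y), Add(104, Y))))
I = Rational(1, 42946) (I = Pow(Add(Add(1972, Pow(-194, 2), Mul(123, -194)), 27200), -1) = Pow(Add(Add(1972, 37636, -23862), 27200), -1) = Pow(Add(15746, 27200), -1) = Pow(42946, -1) = Rational(1, 42946) ≈ 2.3285e-5)
Pow(Add(I, H), Rational(1, 2)) = Pow(Add(Rational(1, 42946), -24592), Rational(1, 2)) = Pow(Rational(-1056128031, 42946), Rational(1, 2)) = Mul(Rational(3, 42946), I, Pow(5039608268814, Rational(1, 2)))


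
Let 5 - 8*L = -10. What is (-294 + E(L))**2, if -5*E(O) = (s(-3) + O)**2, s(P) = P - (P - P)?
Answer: 8866293921/102400 ≈ 86585.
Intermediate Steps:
L = 15/8 (L = 5/8 - 1/8*(-10) = 5/8 + 5/4 = 15/8 ≈ 1.8750)
s(P) = P (s(P) = P - 1*0 = P + 0 = P)
E(O) = -(-3 + O)**2/5
(-294 + E(L))**2 = (-294 - (-3 + 15/8)**2/5)**2 = (-294 - (-9/8)**2/5)**2 = (-294 - 1/5*81/64)**2 = (-294 - 81/320)**2 = (-94161/320)**2 = 8866293921/102400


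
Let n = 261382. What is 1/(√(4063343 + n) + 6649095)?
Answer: 443273/2947363999620 - √19221/2947363999620 ≈ 1.5035e-7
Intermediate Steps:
1/(√(4063343 + n) + 6649095) = 1/(√(4063343 + 261382) + 6649095) = 1/(√4324725 + 6649095) = 1/(15*√19221 + 6649095) = 1/(6649095 + 15*√19221)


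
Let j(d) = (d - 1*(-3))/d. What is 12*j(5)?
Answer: 96/5 ≈ 19.200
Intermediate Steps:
j(d) = (3 + d)/d (j(d) = (d + 3)/d = (3 + d)/d)
12*j(5) = 12*((3 + 5)/5) = 12*((1/5)*8) = 12*(8/5) = 96/5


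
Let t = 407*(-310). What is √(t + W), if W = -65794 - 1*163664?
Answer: 2*I*√88907 ≈ 596.35*I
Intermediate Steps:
W = -229458 (W = -65794 - 163664 = -229458)
t = -126170
√(t + W) = √(-126170 - 229458) = √(-355628) = 2*I*√88907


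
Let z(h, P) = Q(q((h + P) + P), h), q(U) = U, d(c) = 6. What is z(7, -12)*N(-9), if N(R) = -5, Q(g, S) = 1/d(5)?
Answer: -⅚ ≈ -0.83333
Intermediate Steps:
Q(g, S) = ⅙ (Q(g, S) = 1/6 = ⅙)
z(h, P) = ⅙
z(7, -12)*N(-9) = (⅙)*(-5) = -⅚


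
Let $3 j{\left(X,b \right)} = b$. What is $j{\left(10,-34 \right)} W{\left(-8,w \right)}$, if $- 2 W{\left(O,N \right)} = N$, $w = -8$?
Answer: $- \frac{136}{3} \approx -45.333$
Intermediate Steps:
$W{\left(O,N \right)} = - \frac{N}{2}$
$j{\left(X,b \right)} = \frac{b}{3}$
$j{\left(10,-34 \right)} W{\left(-8,w \right)} = \frac{1}{3} \left(-34\right) \left(\left(- \frac{1}{2}\right) \left(-8\right)\right) = \left(- \frac{34}{3}\right) 4 = - \frac{136}{3}$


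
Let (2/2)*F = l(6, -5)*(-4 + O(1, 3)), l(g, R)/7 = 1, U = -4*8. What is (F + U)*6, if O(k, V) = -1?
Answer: -402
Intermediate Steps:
U = -32
l(g, R) = 7 (l(g, R) = 7*1 = 7)
F = -35 (F = 7*(-4 - 1) = 7*(-5) = -35)
(F + U)*6 = (-35 - 32)*6 = -67*6 = -402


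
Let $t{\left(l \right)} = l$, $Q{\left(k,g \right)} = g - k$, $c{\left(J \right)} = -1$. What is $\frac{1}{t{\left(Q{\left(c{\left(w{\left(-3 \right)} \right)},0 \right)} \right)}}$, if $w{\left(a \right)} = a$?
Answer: $1$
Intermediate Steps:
$\frac{1}{t{\left(Q{\left(c{\left(w{\left(-3 \right)} \right)},0 \right)} \right)}} = \frac{1}{0 - -1} = \frac{1}{0 + 1} = 1^{-1} = 1$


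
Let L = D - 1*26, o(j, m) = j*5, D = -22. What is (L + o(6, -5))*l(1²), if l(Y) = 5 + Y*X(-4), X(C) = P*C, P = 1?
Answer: -18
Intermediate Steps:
o(j, m) = 5*j
L = -48 (L = -22 - 1*26 = -22 - 26 = -48)
X(C) = C (X(C) = 1*C = C)
l(Y) = 5 - 4*Y (l(Y) = 5 + Y*(-4) = 5 - 4*Y)
(L + o(6, -5))*l(1²) = (-48 + 5*6)*(5 - 4*1²) = (-48 + 30)*(5 - 4*1) = -18*(5 - 4) = -18*1 = -18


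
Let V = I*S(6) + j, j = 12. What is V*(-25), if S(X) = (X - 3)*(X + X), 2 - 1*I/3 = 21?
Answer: 51000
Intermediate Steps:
I = -57 (I = 6 - 3*21 = 6 - 63 = -57)
S(X) = 2*X*(-3 + X) (S(X) = (-3 + X)*(2*X) = 2*X*(-3 + X))
V = -2040 (V = -114*6*(-3 + 6) + 12 = -114*6*3 + 12 = -57*36 + 12 = -2052 + 12 = -2040)
V*(-25) = -2040*(-25) = 51000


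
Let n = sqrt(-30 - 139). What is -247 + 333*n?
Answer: -247 + 4329*I ≈ -247.0 + 4329.0*I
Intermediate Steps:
n = 13*I (n = sqrt(-169) = 13*I ≈ 13.0*I)
-247 + 333*n = -247 + 333*(13*I) = -247 + 4329*I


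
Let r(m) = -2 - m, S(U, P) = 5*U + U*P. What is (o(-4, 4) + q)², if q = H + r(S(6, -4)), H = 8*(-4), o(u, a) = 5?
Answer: 1225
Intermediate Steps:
S(U, P) = 5*U + P*U
H = -32
q = -40 (q = -32 + (-2 - 6*(5 - 4)) = -32 + (-2 - 6) = -32 - 8 = -40)
(o(-4, 4) + q)² = (5 - 40)² = (-35)² = 1225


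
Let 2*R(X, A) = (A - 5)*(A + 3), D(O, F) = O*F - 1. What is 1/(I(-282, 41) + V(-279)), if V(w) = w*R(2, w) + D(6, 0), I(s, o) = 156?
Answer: -1/10934413 ≈ -9.1454e-8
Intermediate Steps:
D(O, F) = -1 + F*O (D(O, F) = F*O - 1 = -1 + F*O)
R(X, A) = (-5 + A)*(3 + A)/2 (R(X, A) = ((A - 5)*(A + 3))/2 = ((-5 + A)*(3 + A))/2 = (-5 + A)*(3 + A)/2)
V(w) = -1 + w*(-15/2 + w²/2 - w) (V(w) = w*(-15/2 + w²/2 - w) + (-1 + 0*6) = w*(-15/2 + w²/2 - w) + (-1 + 0) = w*(-15/2 + w²/2 - w) - 1 = -1 + w*(-15/2 + w²/2 - w))
1/(I(-282, 41) + V(-279)) = 1/(156 + (-1 - ½*(-279)*(15 - 1*(-279)² + 2*(-279)))) = 1/(156 + (-1 - ½*(-279)*(15 - 1*77841 - 558))) = 1/(156 + (-1 - ½*(-279)*(15 - 77841 - 558))) = 1/(156 + (-1 - ½*(-279)*(-78384))) = 1/(156 + (-1 - 10934568)) = 1/(156 - 10934569) = 1/(-10934413) = -1/10934413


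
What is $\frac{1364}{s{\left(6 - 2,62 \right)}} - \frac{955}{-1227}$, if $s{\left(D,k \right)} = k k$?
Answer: $\frac{43102}{38037} \approx 1.1332$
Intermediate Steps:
$s{\left(D,k \right)} = k^{2}$
$\frac{1364}{s{\left(6 - 2,62 \right)}} - \frac{955}{-1227} = \frac{1364}{62^{2}} - \frac{955}{-1227} = \frac{1364}{3844} - - \frac{955}{1227} = 1364 \cdot \frac{1}{3844} + \frac{955}{1227} = \frac{11}{31} + \frac{955}{1227} = \frac{43102}{38037}$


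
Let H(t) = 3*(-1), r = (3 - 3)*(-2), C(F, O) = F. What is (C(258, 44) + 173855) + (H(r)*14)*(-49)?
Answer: 176171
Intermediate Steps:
r = 0 (r = 0*(-2) = 0)
H(t) = -3
(C(258, 44) + 173855) + (H(r)*14)*(-49) = (258 + 173855) - 3*14*(-49) = 174113 - 42*(-49) = 174113 + 2058 = 176171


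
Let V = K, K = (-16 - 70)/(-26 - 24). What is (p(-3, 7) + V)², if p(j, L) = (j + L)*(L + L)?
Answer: 2082249/625 ≈ 3331.6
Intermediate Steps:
K = 43/25 (K = -86/(-50) = -86*(-1/50) = 43/25 ≈ 1.7200)
V = 43/25 ≈ 1.7200
p(j, L) = 2*L*(L + j) (p(j, L) = (L + j)*(2*L) = 2*L*(L + j))
(p(-3, 7) + V)² = (2*7*(7 - 3) + 43/25)² = (2*7*4 + 43/25)² = (56 + 43/25)² = (1443/25)² = 2082249/625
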